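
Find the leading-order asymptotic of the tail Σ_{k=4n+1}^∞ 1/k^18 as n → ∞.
Σ_{k>4n} 1/k^18 ~ 1/(17 · (4n)^17)

Compare to the integral: ∫_{4n}^∞ x^(−18) dx = [−x^(−17)/17]_{4n}^∞ = 1/((18−1)·(4n)^17). Euler-Maclaurin then gives
  Σ_{k>4n} 1/k^18 = ∫_{4n}^∞ dx/x^18 − 1/(2·(4n)^18) + O(1/(4n)^19).
(Equivalently this is ζ(18) − Σ_{k≤4n} 1/k^18.)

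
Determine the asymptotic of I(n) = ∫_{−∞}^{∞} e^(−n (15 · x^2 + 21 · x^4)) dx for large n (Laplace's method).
I(n) ~ sqrt(π/(15n))

φ(x) = 15 · x^2 + 21 · x^4 has its unique global minimum at x* = 0 (since φ'(x) = 30x + 84x^3 = 0 only at x = 0 for real x with both coefficients positive, and φ → ∞ as |x| → ∞). At x* = 0, φ(0) = 0 and φ''(0) = 30. Laplace's method then gives
  I(n) ~ sqrt(2π / (n · φ''(0))) · e^(−n φ(0)) = sqrt(2π / (30n)) = sqrt(π/(15n)).
The 21 · x^4 term contributes only at subleading order (an O(1/n) relative correction).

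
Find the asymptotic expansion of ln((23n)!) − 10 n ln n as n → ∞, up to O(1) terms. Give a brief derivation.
ln((23n)!) − 10 n ln n = 13 n ln n + 23(ln 23 − 1) n + (1/2) ln(2π·23n) + O(1/n)

Stirling: ln((23n)!) = 23n ln(23n) − 23n + (1/2) ln(2π·23n) + O(1/n).
Expand 23n ln(23n) = 23n (ln n + ln 23) = 23n ln n + 23n ln 23.
Subtract 10n ln n: leading term is (23 − 10) n ln n = 13 n ln n. The next term is 23n ln 23 − 23n = 23(ln 23 − 1) n. Then the (1/2) ln(2π·23n) correction.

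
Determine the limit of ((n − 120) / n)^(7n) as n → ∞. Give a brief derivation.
lim = e^(−840)

Rewrite as (1 − 120/n)^(7n). By the standard limit (1 + x/n)^n → e^x, we have (1 − 120/n)^n → e^(−120), and raising to the 7th power gives e^(−840).
More precisely, ln[(1 − 120/n)^(7n)] = 7n · ln(1 − 120/n) = 7n · (-120/n + O(1/n^2)) = -840 + O(1/n) → -840.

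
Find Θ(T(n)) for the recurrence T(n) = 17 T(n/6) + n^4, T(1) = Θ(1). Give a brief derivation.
T(n) = Θ(n^4)

log_6 17 ≈ 1.581. f(n) = n^4 dominates n^(log_6 17) since 4 > 1.581, and the regularity condition a·f(n/b) = 17·(n/6)^4 = (17/1296)·n^4 ≤ c·f(n) holds with c = 17/1296 ≈ 0.0131 < 1. So this is Case 3: T(n) = Θ(f(n)) = Θ(n^4).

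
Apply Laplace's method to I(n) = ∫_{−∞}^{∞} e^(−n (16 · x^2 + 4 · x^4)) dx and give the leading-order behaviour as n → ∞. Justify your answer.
I(n) ~ sqrt(π/(16n))

φ(x) = 16 · x^2 + 4 · x^4 has its unique global minimum at x* = 0 (since φ'(x) = 32x + 16x^3 = 0 only at x = 0 for real x with both coefficients positive, and φ → ∞ as |x| → ∞). At x* = 0, φ(0) = 0 and φ''(0) = 32. Laplace's method then gives
  I(n) ~ sqrt(2π / (n · φ''(0))) · e^(−n φ(0)) = sqrt(2π / (32n)) = sqrt(π/(16n)).
The 4 · x^4 term contributes only at subleading order (an O(1/n) relative correction).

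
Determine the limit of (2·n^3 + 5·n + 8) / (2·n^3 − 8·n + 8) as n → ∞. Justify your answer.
lim = 2/2 = 1

For large n the leading n^3 terms dominate both numerator and denominator. Dividing top and bottom by n^3, every other term tends to 0, leaving 2/2 = 1.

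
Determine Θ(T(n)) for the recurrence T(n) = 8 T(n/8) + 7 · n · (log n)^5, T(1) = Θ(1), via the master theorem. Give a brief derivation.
T(n) = Θ(n · (log n)^6)

Here log_8 8 = 1 and f(n) = 7 · n · (log n)^5 = Θ(n^(log_8 8) · (log n)^5). This is the extended Case 2 of the master theorem (f matches the critical exponent up to log factors), giving T(n) = Θ(n^(log_8 8) · (log n)^(5+1)) = Θ(n · (log n)^6).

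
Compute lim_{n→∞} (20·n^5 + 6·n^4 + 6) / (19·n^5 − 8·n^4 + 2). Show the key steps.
lim = 20/19

For large n the leading n^5 terms dominate both numerator and denominator. Dividing top and bottom by n^5, every other term tends to 0, leaving 20/19.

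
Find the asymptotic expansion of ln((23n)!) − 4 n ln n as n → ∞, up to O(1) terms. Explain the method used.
ln((23n)!) − 4 n ln n = 19 n ln n + 23(ln 23 − 1) n + (1/2) ln(2π·23n) + O(1/n)

Stirling: ln((23n)!) = 23n ln(23n) − 23n + (1/2) ln(2π·23n) + O(1/n).
Expand 23n ln(23n) = 23n (ln n + ln 23) = 23n ln n + 23n ln 23.
Subtract 4n ln n: leading term is (23 − 4) n ln n = 19 n ln n. The next term is 23n ln 23 − 23n = 23(ln 23 − 1) n. Then the (1/2) ln(2π·23n) correction.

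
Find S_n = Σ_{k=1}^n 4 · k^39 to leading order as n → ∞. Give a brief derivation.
S_n ~ n^40 / 10

By integral comparison (Euler-Maclaurin), Σ_{k=1}^n 4 · k^39 = 4 · ∫_0^n x^39 dx + O(n^39) = 4 · n^40/40 = n^40 / 10 + O(n^39). (Equivalently, Faulhaber's formula gives the same leading term.)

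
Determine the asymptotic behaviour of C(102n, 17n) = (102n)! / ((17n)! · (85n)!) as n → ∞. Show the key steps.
C(102n, 17n) ~ (46656/3125)^(17n) · sqrt(3/(5π·17n))

Write N = 17n. Apply Stirling to each factorial:
  (6N)! ~ sqrt(2π·6N) · (6N/e)^(6N),
  N! ~ sqrt(2π N) · (N/e)^N,
  (5N)! ~ sqrt(2π·5N) · (5N/e)^(5N).
The exponential factors combine to (6N)^(6N) / (N^N · (5N)^(5N)) = 6^(6N)/5^(5N) = (6^6/5^5)^N = (46656/3125)^N.
The square-root prefactors combine to sqrt(2π·6N) / (sqrt(2π N)·sqrt(2π·5N)) = sqrt(6 / (2π·5·N)) = sqrt(3/(5π·17n)).
Substituting N = 17n: C(102n, 17n) ~ (46656/3125)^(17n) · sqrt(3/(5π·17n)).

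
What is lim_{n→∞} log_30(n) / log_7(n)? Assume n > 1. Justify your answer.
lim = ln(7) / ln(30) = log_30(7)

Change of base: log_30(n) = ln n / ln 30 and log_7(n) = ln n / ln 7. The ratio is (ln n / ln 30) · (ln 7 / ln n) = ln 7 / ln 30, a constant independent of n. So the limit is ln 7 / ln 30 = log_30(7).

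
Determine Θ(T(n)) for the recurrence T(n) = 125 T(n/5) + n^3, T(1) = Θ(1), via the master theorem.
T(n) = Θ(n^3 log n)

log_5 125 = 3, and f(n) = n^3 = Θ(n^(log_5 125)). This is Case 2 of the master theorem: T(n) = Θ(f(n) · log n) = Θ(n^3 log n).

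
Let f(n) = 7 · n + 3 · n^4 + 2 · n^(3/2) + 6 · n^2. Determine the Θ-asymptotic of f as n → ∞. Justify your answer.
f(n) ∈ Θ(n^4)

Compare the terms by growth order. For large n, n^a · (log n)^b dominates n^a' · (log n)^b' iff a > a', or (a = a' and b > b'). Ranking the 4 terms shows the dominant one is 3 · n^4. Hence f(n) ∈ Θ(n^4).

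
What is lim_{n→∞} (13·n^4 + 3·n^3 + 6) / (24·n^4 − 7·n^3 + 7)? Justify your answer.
lim = 13/24

For large n the leading n^4 terms dominate both numerator and denominator. Dividing top and bottom by n^4, every other term tends to 0, leaving 13/24.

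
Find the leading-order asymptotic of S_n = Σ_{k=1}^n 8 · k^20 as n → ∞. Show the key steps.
S_n ~ 8 · n^21 / 21

By integral comparison (Euler-Maclaurin), Σ_{k=1}^n 8 · k^20 = 8 · ∫_0^n x^20 dx + O(n^20) = 8 · n^21/21 + O(n^20). (Equivalently, Faulhaber's formula gives the same leading term.)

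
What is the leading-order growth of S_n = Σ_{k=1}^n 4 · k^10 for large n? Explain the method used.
S_n ~ 4 · n^11 / 11

By integral comparison (Euler-Maclaurin), Σ_{k=1}^n 4 · k^10 = 4 · ∫_0^n x^10 dx + O(n^10) = 4 · n^11/11 + O(n^10). (Equivalently, Faulhaber's formula gives the same leading term.)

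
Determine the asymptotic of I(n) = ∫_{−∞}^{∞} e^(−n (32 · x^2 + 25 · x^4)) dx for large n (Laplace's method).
I(n) ~ sqrt(π/(32n))

φ(x) = 32 · x^2 + 25 · x^4 has its unique global minimum at x* = 0 (since φ'(x) = 64x + 100x^3 = 0 only at x = 0 for real x with both coefficients positive, and φ → ∞ as |x| → ∞). At x* = 0, φ(0) = 0 and φ''(0) = 64. Laplace's method then gives
  I(n) ~ sqrt(2π / (n · φ''(0))) · e^(−n φ(0)) = sqrt(2π / (64n)) = sqrt(π/(32n)).
The 25 · x^4 term contributes only at subleading order (an O(1/n) relative correction).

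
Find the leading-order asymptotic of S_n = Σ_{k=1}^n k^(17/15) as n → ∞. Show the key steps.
S_n ~ (15/32) · n^(32/15)

Integral comparison: Σ_{k=1}^n k^(17/15) = ∫_0^n x^(17/15) dx + O(n^(17/15)). The integral is n^(1 + 17/15) / (1 + 17/15) = n^((17+15)/15) / ((17+15)/15) = (15/32) · n^(32/15).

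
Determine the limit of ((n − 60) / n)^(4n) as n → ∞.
lim = e^(−240)

Rewrite as (1 − 60/n)^(4n). By the standard limit (1 + x/n)^n → e^x, we have (1 − 60/n)^n → e^(−60), and raising to the 4th power gives e^(−240).
More precisely, ln[(1 − 60/n)^(4n)] = 4n · ln(1 − 60/n) = 4n · (-60/n + O(1/n^2)) = -240 + O(1/n) → -240.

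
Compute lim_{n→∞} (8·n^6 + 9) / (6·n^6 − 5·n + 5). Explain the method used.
lim = 8/6 = 4/3

For large n the leading n^6 terms dominate both numerator and denominator. Dividing top and bottom by n^6, every other term tends to 0, leaving 8/6 = 4/3.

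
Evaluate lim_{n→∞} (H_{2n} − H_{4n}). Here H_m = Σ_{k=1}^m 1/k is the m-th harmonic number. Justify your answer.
lim = ln(2/4) = −ln 2

Euler-Maclaurin gives H_m = ln m + γ + 1/(2m) + O(1/m^2). The γ and O(1/m) terms cancel in the difference:
  H_{2n} − H_{4n} = ln(2n) − ln(4n) + O(1/n) = ln(2/4) + O(1/n).
Hence the limit is ln(2/4) = −ln 2.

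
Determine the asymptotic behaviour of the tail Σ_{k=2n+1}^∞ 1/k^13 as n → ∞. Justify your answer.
Σ_{k>2n} 1/k^13 ~ 1/(12 · (2n)^12)

Compare to the integral: ∫_{2n}^∞ x^(−13) dx = [−x^(−12)/12]_{2n}^∞ = 1/((13−1)·(2n)^12). Euler-Maclaurin then gives
  Σ_{k>2n} 1/k^13 = ∫_{2n}^∞ dx/x^13 − 1/(2·(2n)^13) + O(1/(2n)^14).
(Equivalently this is ζ(13) − Σ_{k≤2n} 1/k^13.)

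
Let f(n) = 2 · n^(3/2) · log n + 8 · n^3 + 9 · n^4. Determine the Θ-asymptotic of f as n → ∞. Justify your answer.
f(n) ∈ Θ(n^4)

Compare the terms by growth order. For large n, n^a · (log n)^b dominates n^a' · (log n)^b' iff a > a', or (a = a' and b > b'). Ranking the 3 terms shows the dominant one is 9 · n^4. Hence f(n) ∈ Θ(n^4).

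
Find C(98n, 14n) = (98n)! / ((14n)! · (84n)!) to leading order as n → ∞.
C(98n, 14n) ~ (823543/46656)^(14n) · sqrt(7/(12π·14n))

Write N = 14n. Apply Stirling to each factorial:
  (7N)! ~ sqrt(2π·7N) · (7N/e)^(7N),
  N! ~ sqrt(2π N) · (N/e)^N,
  (6N)! ~ sqrt(2π·6N) · (6N/e)^(6N).
The exponential factors combine to (7N)^(7N) / (N^N · (6N)^(6N)) = 7^(7N)/6^(6N) = (7^7/6^6)^N = (823543/46656)^N.
The square-root prefactors combine to sqrt(2π·7N) / (sqrt(2π N)·sqrt(2π·6N)) = sqrt(7 / (2π·6·N)) = sqrt(7/(12π·14n)).
Substituting N = 14n: C(98n, 14n) ~ (823543/46656)^(14n) · sqrt(7/(12π·14n)).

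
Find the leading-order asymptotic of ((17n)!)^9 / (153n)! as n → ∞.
((17n)!)^9/(153n)! ~ ((2π·17n)^(8/2) / 3) · 9^(−9·17n)  →  0

Write N = 17n. Stirling: N! ~ sqrt(2π N)(N/e)^N and (9N)! ~ sqrt(2π·9N)·(9N/e)^(9N).
  (N!)^9/(9N)! ~ (2π N)^(9/2) (N/e)^(9N) / [sqrt(2π·9N) (9N/e)^(9N)]
     = (2π N)^(9/2) / sqrt(2π·9N) · (N/(9N))^(9N)
     = (2π N)^((9−1)/2) / 3 · 9^(−9N).
Since 9^9 > 1, the factor 9^(−9N) decays exponentially, so the ratio → 0. Substituting N = 17n gives the stated form.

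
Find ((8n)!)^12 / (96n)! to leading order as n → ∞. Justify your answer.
((8n)!)^12/(96n)! ~ ((2π·8n)^(11/2) / sqrt(12)) · 12^(−12·8n)  →  0

Write N = 8n. Stirling: N! ~ sqrt(2π N)(N/e)^N and (12N)! ~ sqrt(2π·12N)·(12N/e)^(12N).
  (N!)^12/(12N)! ~ (2π N)^(12/2) (N/e)^(12N) / [sqrt(2π·12N) (12N/e)^(12N)]
     = (2π N)^(12/2) / sqrt(2π·12N) · (N/(12N))^(12N)
     = (2π N)^((12−1)/2) / sqrt(12) · 12^(−12N).
Since 12^12 > 1, the factor 12^(−12N) decays exponentially, so the ratio → 0. Substituting N = 8n gives the stated form.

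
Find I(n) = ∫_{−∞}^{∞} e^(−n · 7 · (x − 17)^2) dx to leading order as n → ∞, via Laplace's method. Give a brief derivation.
I(n) = sqrt(π/(7n))

Here φ(x) = 7 · (x − 17)^2 has its unique minimum at x* = 17 with φ(x*) = 0 and φ''(x*) = 14. Laplace's method gives
  I(n) ~ e^(−n φ(x*)) · sqrt(2π / (n · φ''(x*))) = sqrt(2π / (14n)) = sqrt(π/(7n)).
This is exact: substituting u = (x − 17)·sqrt(7n) gives I(n) = (1/sqrt(7n)) ∫_{−∞}^{∞} e^(−u^2) du = sqrt(π/(7n)).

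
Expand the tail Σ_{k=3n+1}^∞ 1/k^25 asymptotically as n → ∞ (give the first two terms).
Σ_{k>3n} 1/k^25 = 1/(24 · (3n)^24) − 1/(2 · (3n)^25) + O(1/(3n)^26)

Compare to the integral: ∫_{3n}^∞ x^(−25) dx = [−x^(−24)/24]_{3n}^∞ = 1/((25−1)·(3n)^24). The Euler-Maclaurin correction adds −f(3n)/2 = −1/(2·(3n)^25). Euler-Maclaurin then gives
  Σ_{k>3n} 1/k^25 = ∫_{3n}^∞ dx/x^25 − 1/(2·(3n)^25) + O(1/(3n)^26).
(Equivalently this is ζ(25) − Σ_{k≤3n} 1/k^25.)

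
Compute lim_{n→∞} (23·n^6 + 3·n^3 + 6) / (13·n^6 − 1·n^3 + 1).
lim = 23/13

For large n the leading n^6 terms dominate both numerator and denominator. Dividing top and bottom by n^6, every other term tends to 0, leaving 23/13.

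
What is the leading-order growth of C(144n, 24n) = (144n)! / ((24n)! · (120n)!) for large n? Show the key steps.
C(144n, 24n) ~ (46656/3125)^(24n) · sqrt(3/(5π·24n))

Write N = 24n. Apply Stirling to each factorial:
  (6N)! ~ sqrt(2π·6N) · (6N/e)^(6N),
  N! ~ sqrt(2π N) · (N/e)^N,
  (5N)! ~ sqrt(2π·5N) · (5N/e)^(5N).
The exponential factors combine to (6N)^(6N) / (N^N · (5N)^(5N)) = 6^(6N)/5^(5N) = (6^6/5^5)^N = (46656/3125)^N.
The square-root prefactors combine to sqrt(2π·6N) / (sqrt(2π N)·sqrt(2π·5N)) = sqrt(6 / (2π·5·N)) = sqrt(3/(5π·24n)).
Substituting N = 24n: C(144n, 24n) ~ (46656/3125)^(24n) · sqrt(3/(5π·24n)).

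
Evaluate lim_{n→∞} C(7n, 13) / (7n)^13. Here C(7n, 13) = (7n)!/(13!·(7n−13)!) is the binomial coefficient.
lim = 1/13! = 1/6227020800

With N = 7n → ∞: C(N, 13) / N^13 = [N(N−1)…(N−12)] / (13! · N^13) = (1/13!) · 1 · (1 − 1/(7n)) · … · (1 − 12/(7n)). Each factor → 1 as N → ∞, so the limit is 1/13! = 1/6227020800.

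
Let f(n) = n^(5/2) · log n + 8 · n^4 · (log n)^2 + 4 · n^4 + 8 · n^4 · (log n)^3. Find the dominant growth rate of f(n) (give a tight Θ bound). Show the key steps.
f(n) ∈ Θ(n^4 · (log n)^3)

Compare the terms by growth order. For large n, n^a · (log n)^b dominates n^a' · (log n)^b' iff a > a', or (a = a' and b > b'). Ranking the 4 terms shows the dominant one is 8 · n^4 · (log n)^3. Hence f(n) ∈ Θ(n^4 · (log n)^3).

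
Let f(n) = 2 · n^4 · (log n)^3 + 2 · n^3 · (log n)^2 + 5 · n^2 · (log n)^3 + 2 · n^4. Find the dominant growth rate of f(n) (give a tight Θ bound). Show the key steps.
f(n) ∈ Θ(n^4 · (log n)^3)

Compare the terms by growth order. For large n, n^a · (log n)^b dominates n^a' · (log n)^b' iff a > a', or (a = a' and b > b'). Ranking the 4 terms shows the dominant one is 2 · n^4 · (log n)^3. Hence f(n) ∈ Θ(n^4 · (log n)^3).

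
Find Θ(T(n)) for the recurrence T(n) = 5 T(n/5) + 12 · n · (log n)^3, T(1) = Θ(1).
T(n) = Θ(n · (log n)^4)

Here log_5 5 = 1 and f(n) = 12 · n · (log n)^3 = Θ(n^(log_5 5) · (log n)^3). This is the extended Case 2 of the master theorem (f matches the critical exponent up to log factors), giving T(n) = Θ(n^(log_5 5) · (log n)^(3+1)) = Θ(n · (log n)^4).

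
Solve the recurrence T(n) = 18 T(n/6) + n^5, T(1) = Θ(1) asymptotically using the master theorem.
T(n) = Θ(n^5)

log_6 18 ≈ 1.613. f(n) = n^5 dominates n^(log_6 18) since 5 > 1.613, and the regularity condition a·f(n/b) = 18·(n/6)^5 = (18/7776)·n^5 ≤ c·f(n) holds with c = 18/7776 ≈ 0.00231 < 1. So this is Case 3: T(n) = Θ(f(n)) = Θ(n^5).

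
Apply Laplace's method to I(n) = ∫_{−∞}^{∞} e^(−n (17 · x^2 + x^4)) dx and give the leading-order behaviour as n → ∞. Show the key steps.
I(n) ~ sqrt(π/(17n))

φ(x) = 17 · x^2 + x^4 has its unique global minimum at x* = 0 (since φ'(x) = 34x + 4x^3 = 0 only at x = 0 for real x with both coefficients positive, and φ → ∞ as |x| → ∞). At x* = 0, φ(0) = 0 and φ''(0) = 34. Laplace's method then gives
  I(n) ~ sqrt(2π / (n · φ''(0))) · e^(−n φ(0)) = sqrt(2π / (34n)) = sqrt(π/(17n)).
The x^4 term contributes only at subleading order (an O(1/n) relative correction).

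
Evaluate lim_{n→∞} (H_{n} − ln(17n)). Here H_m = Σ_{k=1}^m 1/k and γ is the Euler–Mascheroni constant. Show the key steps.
lim = −ln 17 + γ

By Euler-Maclaurin, H_m = ln m + γ + O(1/m). So
  H_{n} − ln(17n) = ln(n) + γ − ln(17n) + O(1/n)
                       = ln(1/17) + γ + O(1/n).
Hence the limit is ln(1/17) + γ.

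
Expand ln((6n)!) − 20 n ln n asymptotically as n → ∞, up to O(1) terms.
ln((6n)!) − 20 n ln n = −14 n ln n + 6(ln 6 − 1) n + (1/2) ln(2π·6n) + O(1/n)

Stirling: ln((6n)!) = 6n ln(6n) − 6n + (1/2) ln(2π·6n) + O(1/n).
Expand 6n ln(6n) = 6n (ln n + ln 6) = 6n ln n + 6n ln 6.
Subtract 20n ln n: leading term is (6 − 20) n ln n = −14 n ln n. The next term is 6n ln 6 − 6n = 6(ln 6 − 1) n. Then the (1/2) ln(2π·6n) correction.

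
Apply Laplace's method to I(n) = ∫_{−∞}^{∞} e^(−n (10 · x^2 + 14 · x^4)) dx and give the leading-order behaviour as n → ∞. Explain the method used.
I(n) ~ sqrt(π/(10n))

φ(x) = 10 · x^2 + 14 · x^4 has its unique global minimum at x* = 0 (since φ'(x) = 20x + 56x^3 = 0 only at x = 0 for real x with both coefficients positive, and φ → ∞ as |x| → ∞). At x* = 0, φ(0) = 0 and φ''(0) = 20. Laplace's method then gives
  I(n) ~ sqrt(2π / (n · φ''(0))) · e^(−n φ(0)) = sqrt(2π / (20n)) = sqrt(π/(10n)).
The 14 · x^4 term contributes only at subleading order (an O(1/n) relative correction).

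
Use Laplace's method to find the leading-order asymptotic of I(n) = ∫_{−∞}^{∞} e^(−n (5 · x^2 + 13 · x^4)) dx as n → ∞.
I(n) ~ sqrt(π/(5n))

φ(x) = 5 · x^2 + 13 · x^4 has its unique global minimum at x* = 0 (since φ'(x) = 10x + 52x^3 = 0 only at x = 0 for real x with both coefficients positive, and φ → ∞ as |x| → ∞). At x* = 0, φ(0) = 0 and φ''(0) = 10. Laplace's method then gives
  I(n) ~ sqrt(2π / (n · φ''(0))) · e^(−n φ(0)) = sqrt(2π / (10n)) = sqrt(π/(5n)).
The 13 · x^4 term contributes only at subleading order (an O(1/n) relative correction).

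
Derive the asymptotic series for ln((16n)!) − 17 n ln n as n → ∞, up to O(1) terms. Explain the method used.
ln((16n)!) − 17 n ln n = −n ln n + 16(ln 16 − 1) n + (1/2) ln(2π·16n) + O(1/n)

Stirling: ln((16n)!) = 16n ln(16n) − 16n + (1/2) ln(2π·16n) + O(1/n).
Expand 16n ln(16n) = 16n (ln n + ln 16) = 16n ln n + 16n ln 16.
Subtract 17n ln n: leading term is (16 − 17) n ln n = −n ln n. The next term is 16n ln 16 − 16n = 16(ln 16 − 1) n. Then the (1/2) ln(2π·16n) correction.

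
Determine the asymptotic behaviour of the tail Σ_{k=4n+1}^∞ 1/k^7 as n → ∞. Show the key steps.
Σ_{k>4n} 1/k^7 ~ 1/(6 · (4n)^6)

Compare to the integral: ∫_{4n}^∞ x^(−7) dx = [−x^(−6)/6]_{4n}^∞ = 1/((7−1)·(4n)^6). Euler-Maclaurin then gives
  Σ_{k>4n} 1/k^7 = ∫_{4n}^∞ dx/x^7 − 1/(2·(4n)^7) + O(1/(4n)^8).
(Equivalently this is ζ(7) − Σ_{k≤4n} 1/k^7.)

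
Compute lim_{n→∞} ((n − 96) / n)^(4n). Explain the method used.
lim = e^(−384)

Rewrite as (1 − 96/n)^(4n). By the standard limit (1 + x/n)^n → e^x, we have (1 − 96/n)^n → e^(−96), and raising to the 4th power gives e^(−384).
More precisely, ln[(1 − 96/n)^(4n)] = 4n · ln(1 − 96/n) = 4n · (-96/n + O(1/n^2)) = -384 + O(1/n) → -384.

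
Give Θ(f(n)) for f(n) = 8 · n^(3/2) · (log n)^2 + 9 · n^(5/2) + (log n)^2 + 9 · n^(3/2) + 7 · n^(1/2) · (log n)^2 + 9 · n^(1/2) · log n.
f(n) ∈ Θ(n^(5/2))

Compare the terms by growth order. For large n, n^a · (log n)^b dominates n^a' · (log n)^b' iff a > a', or (a = a' and b > b'). Ranking the 6 terms shows the dominant one is 9 · n^(5/2). Hence f(n) ∈ Θ(n^(5/2)).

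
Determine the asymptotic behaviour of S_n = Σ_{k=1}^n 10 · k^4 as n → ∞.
S_n ~ 2 · n^5

By integral comparison (Euler-Maclaurin), Σ_{k=1}^n 10 · k^4 = 10 · ∫_0^n x^4 dx + O(n^4) = 10 · n^5/5 = 2 · n^5 + O(n^4). (Equivalently, Faulhaber's formula gives the same leading term.)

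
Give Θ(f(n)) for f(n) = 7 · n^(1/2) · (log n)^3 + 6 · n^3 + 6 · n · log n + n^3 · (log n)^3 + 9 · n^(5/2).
f(n) ∈ Θ(n^3 · (log n)^3)

Compare the terms by growth order. For large n, n^a · (log n)^b dominates n^a' · (log n)^b' iff a > a', or (a = a' and b > b'). Ranking the 5 terms shows the dominant one is n^3 · (log n)^3. Hence f(n) ∈ Θ(n^3 · (log n)^3).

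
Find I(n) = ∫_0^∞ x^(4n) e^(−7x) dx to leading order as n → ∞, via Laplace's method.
I(n) ~ (sqrt(2π·4n) / 7) · (4n/(7e))^(4n)

Write the integrand as exp(4n ln x − 7x) and set f(x) = 4n ln x − 7x. Then f'(x) = 4n/x − 7 = 0 at x* = 4n/7, and f''(x*) = −4n/x*^2 = −7^2/(4n). Laplace's method (interior maximum) gives
  I(n) ~ e^(f(x*)) · sqrt(2π / |f''(x*)|)
        = exp(4n ln(4n/7) − 4n) · sqrt(2π · 4n / 7^2)
        = (4n/7)^(4n) e^(−4n) · sqrt(2π·4n) / 7
        = (sqrt(2π·4n) / 7) · (4n/(7e))^(4n).
This matches Γ(4n+1)/7^(4n+1) with Stirling applied to Γ.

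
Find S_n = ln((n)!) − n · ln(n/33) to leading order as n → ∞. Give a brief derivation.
S_n ~ n · (ln 33 − 1) + O(ln n)

Stirling: ln((n)!) = n ln(n) − n + O(ln n).
  S_n = n ln(n) − n − n ln(n/33) + O(ln n)
      = n ln(n) − n ln n + n ln 33 − n + O(ln n)
      = n ln 33 − n + O(ln n)
      = n (ln 33 − 1) + O(ln n).
Numerically ln(33) − 1 ≈ 2.4965.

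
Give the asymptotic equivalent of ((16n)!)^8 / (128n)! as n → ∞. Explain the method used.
((16n)!)^8/(128n)! ~ ((2π·16n)^(7/2) / sqrt(8)) · 8^(−8·16n)  →  0

Write N = 16n. Stirling: N! ~ sqrt(2π N)(N/e)^N and (8N)! ~ sqrt(2π·8N)·(8N/e)^(8N).
  (N!)^8/(8N)! ~ (2π N)^(8/2) (N/e)^(8N) / [sqrt(2π·8N) (8N/e)^(8N)]
     = (2π N)^(8/2) / sqrt(2π·8N) · (N/(8N))^(8N)
     = (2π N)^((8−1)/2) / sqrt(8) · 8^(−8N).
Since 8^8 > 1, the factor 8^(−8N) decays exponentially, so the ratio → 0. Substituting N = 16n gives the stated form.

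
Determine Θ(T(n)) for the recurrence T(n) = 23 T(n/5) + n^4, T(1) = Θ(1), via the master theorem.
T(n) = Θ(n^4)

log_5 23 ≈ 1.948. f(n) = n^4 dominates n^(log_5 23) since 4 > 1.948, and the regularity condition a·f(n/b) = 23·(n/5)^4 = (23/625)·n^4 ≤ c·f(n) holds with c = 23/625 ≈ 0.0368 < 1. So this is Case 3: T(n) = Θ(f(n)) = Θ(n^4).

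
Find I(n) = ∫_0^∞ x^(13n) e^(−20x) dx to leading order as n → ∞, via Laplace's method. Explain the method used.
I(n) ~ (sqrt(2π·13n) / 20) · (13n/(20e))^(13n)

Write the integrand as exp(13n ln x − 20x) and set f(x) = 13n ln x − 20x. Then f'(x) = 13n/x − 20 = 0 at x* = 13n/20, and f''(x*) = −13n/x*^2 = −20^2/(13n). Laplace's method (interior maximum) gives
  I(n) ~ e^(f(x*)) · sqrt(2π / |f''(x*)|)
        = exp(13n ln(13n/20) − 13n) · sqrt(2π · 13n / 20^2)
        = (13n/20)^(13n) e^(−13n) · sqrt(2π·13n) / 20
        = (sqrt(2π·13n) / 20) · (13n/(20e))^(13n).
This matches Γ(13n+1)/20^(13n+1) with Stirling applied to Γ.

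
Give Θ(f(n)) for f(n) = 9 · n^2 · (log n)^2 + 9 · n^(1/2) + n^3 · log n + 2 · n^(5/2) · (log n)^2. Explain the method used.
f(n) ∈ Θ(n^3 · log n)

Compare the terms by growth order. For large n, n^a · (log n)^b dominates n^a' · (log n)^b' iff a > a', or (a = a' and b > b'). Ranking the 4 terms shows the dominant one is n^3 · log n. Hence f(n) ∈ Θ(n^3 · log n).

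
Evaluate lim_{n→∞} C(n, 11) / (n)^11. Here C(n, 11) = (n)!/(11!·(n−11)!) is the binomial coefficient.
lim = 1/11! = 1/39916800

With N = n → ∞: C(N, 11) / N^11 = [N(N−1)…(N−10)] / (11! · N^11) = (1/11!) · 1 · (1 − 1/n) · … · (1 − 10/n). Each factor → 1 as N → ∞, so the limit is 1/11! = 1/39916800.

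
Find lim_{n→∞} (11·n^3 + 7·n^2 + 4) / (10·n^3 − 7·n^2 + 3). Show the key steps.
lim = 11/10

For large n the leading n^3 terms dominate both numerator and denominator. Dividing top and bottom by n^3, every other term tends to 0, leaving 11/10.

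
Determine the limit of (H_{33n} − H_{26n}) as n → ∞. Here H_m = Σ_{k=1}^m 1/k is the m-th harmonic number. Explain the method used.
lim = ln(33/26)

Euler-Maclaurin gives H_m = ln m + γ + 1/(2m) + O(1/m^2). The γ and O(1/m) terms cancel in the difference:
  H_{33n} − H_{26n} = ln(33n) − ln(26n) + O(1/n) = ln(33/26) + O(1/n).
Hence the limit is ln(33/26).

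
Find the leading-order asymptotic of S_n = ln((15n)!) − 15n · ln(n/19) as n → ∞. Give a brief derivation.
S_n ~ 15n · (ln 285 − 1) + O(ln n)

Stirling: ln((15n)!) = 15n ln(15n) − 15n + O(ln n).
  S_n = 15n ln(15n) − 15n − 15n ln(n/19) + O(ln n)
      = 15n ln(15n) − 15n ln n + 15n ln 19 − 15n + O(ln n)
      = 15n ln 15 + 15n ln 19 − 15n + O(ln n)
      = 15n (ln 285 − 1) + O(ln n).
Numerically ln(285) − 1 ≈ 4.6525.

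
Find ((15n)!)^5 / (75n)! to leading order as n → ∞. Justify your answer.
((15n)!)^5/(75n)! ~ ((2π·15n)^(4/2) / sqrt(5)) · 5^(−5·15n)  →  0

Write N = 15n. Stirling: N! ~ sqrt(2π N)(N/e)^N and (5N)! ~ sqrt(2π·5N)·(5N/e)^(5N).
  (N!)^5/(5N)! ~ (2π N)^(5/2) (N/e)^(5N) / [sqrt(2π·5N) (5N/e)^(5N)]
     = (2π N)^(5/2) / sqrt(2π·5N) · (N/(5N))^(5N)
     = (2π N)^((5−1)/2) / sqrt(5) · 5^(−5N).
Since 5^5 > 1, the factor 5^(−5N) decays exponentially, so the ratio → 0. Substituting N = 15n gives the stated form.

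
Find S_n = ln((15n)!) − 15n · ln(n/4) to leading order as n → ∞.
S_n ~ 15n · (ln 60 − 1) + O(ln n)

Stirling: ln((15n)!) = 15n ln(15n) − 15n + O(ln n).
  S_n = 15n ln(15n) − 15n − 15n ln(n/4) + O(ln n)
      = 15n ln(15n) − 15n ln n + 15n ln 4 − 15n + O(ln n)
      = 15n ln 15 + 15n ln 4 − 15n + O(ln n)
      = 15n (ln 60 − 1) + O(ln n).
Numerically ln(60) − 1 ≈ 3.0943.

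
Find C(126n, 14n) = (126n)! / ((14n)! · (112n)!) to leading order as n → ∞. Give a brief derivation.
C(126n, 14n) ~ (387420489/16777216)^(14n) · sqrt(9/(16π·14n))

Write N = 14n. Apply Stirling to each factorial:
  (9N)! ~ sqrt(2π·9N) · (9N/e)^(9N),
  N! ~ sqrt(2π N) · (N/e)^N,
  (8N)! ~ sqrt(2π·8N) · (8N/e)^(8N).
The exponential factors combine to (9N)^(9N) / (N^N · (8N)^(8N)) = 9^(9N)/8^(8N) = (9^9/8^8)^N = (387420489/16777216)^N.
The square-root prefactors combine to sqrt(2π·9N) / (sqrt(2π N)·sqrt(2π·8N)) = sqrt(9 / (2π·8·N)) = sqrt(9/(16π·14n)).
Substituting N = 14n: C(126n, 14n) ~ (387420489/16777216)^(14n) · sqrt(9/(16π·14n)).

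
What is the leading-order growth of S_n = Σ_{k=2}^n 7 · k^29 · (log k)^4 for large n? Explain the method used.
S_n ~ 7 · n^30 · (log n)^4 / 30

By integral comparison, S_n = ∫_1^n 7 · x^29 · (log x)^4 dx + O(n^29 · (log n)^4). For the integral, the leading term of ∫_1^n x^29 (log x)^4 dx is n^30/30 · (log n)^4 (by repeated integration by parts; each step lowers the log-exponent and produces a relatively O(1/log n) correction). Hence S_n ~ 7 · n^30 · (log n)^4 / 30.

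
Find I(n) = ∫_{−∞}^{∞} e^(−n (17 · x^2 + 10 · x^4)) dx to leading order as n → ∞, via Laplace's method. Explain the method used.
I(n) ~ sqrt(π/(17n))

φ(x) = 17 · x^2 + 10 · x^4 has its unique global minimum at x* = 0 (since φ'(x) = 34x + 40x^3 = 0 only at x = 0 for real x with both coefficients positive, and φ → ∞ as |x| → ∞). At x* = 0, φ(0) = 0 and φ''(0) = 34. Laplace's method then gives
  I(n) ~ sqrt(2π / (n · φ''(0))) · e^(−n φ(0)) = sqrt(2π / (34n)) = sqrt(π/(17n)).
The 10 · x^4 term contributes only at subleading order (an O(1/n) relative correction).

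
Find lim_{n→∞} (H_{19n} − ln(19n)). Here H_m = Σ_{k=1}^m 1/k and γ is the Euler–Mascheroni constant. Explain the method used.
lim = γ

By Euler-Maclaurin, H_m = ln m + γ + O(1/m). So
  H_{19n} − ln(19n) = ln(19n) + γ − ln(19n) + O(1/n)
                       = ln(19/19) + γ + O(1/n).
Hence the limit is γ (since ln 1 = 0).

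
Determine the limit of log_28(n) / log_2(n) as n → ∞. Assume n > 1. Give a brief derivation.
lim = ln(2) / ln(28) = log_28(2)

Change of base: log_28(n) = ln n / ln 28 and log_2(n) = ln n / ln 2. The ratio is (ln n / ln 28) · (ln 2 / ln n) = ln 2 / ln 28, a constant independent of n. So the limit is ln 2 / ln 28 = log_28(2).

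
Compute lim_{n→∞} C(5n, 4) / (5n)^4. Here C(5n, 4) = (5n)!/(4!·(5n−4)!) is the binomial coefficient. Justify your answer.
lim = 1/4! = 1/24

With N = 5n → ∞: C(N, 4) / N^4 = [N(N−1)…(N−3)] / (4! · N^4) = (1/4!) · 1 · (1 − 1/(5n)) · (1 − 2/(5n)) · (1 − 3/(5n)). Each factor → 1 as N → ∞, so the limit is 1/4! = 1/24.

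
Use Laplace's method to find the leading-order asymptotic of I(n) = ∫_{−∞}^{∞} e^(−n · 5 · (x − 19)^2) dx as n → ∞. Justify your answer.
I(n) = sqrt(π/(5n))

Here φ(x) = 5 · (x − 19)^2 has its unique minimum at x* = 19 with φ(x*) = 0 and φ''(x*) = 10. Laplace's method gives
  I(n) ~ e^(−n φ(x*)) · sqrt(2π / (n · φ''(x*))) = sqrt(2π / (10n)) = sqrt(π/(5n)).
This is exact: substituting u = (x − 19)·sqrt(5n) gives I(n) = (1/sqrt(5n)) ∫_{−∞}^{∞} e^(−u^2) du = sqrt(π/(5n)).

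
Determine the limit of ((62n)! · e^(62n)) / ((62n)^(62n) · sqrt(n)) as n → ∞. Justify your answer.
lim = sqrt(2π·62)

Stirling: (62n)! ~ sqrt(2π·62n) · (62n/e)^(62n). Hence
  (62n)! · e^(62n) / (62n)^(62n) ~ sqrt(2π·62n).
Dividing by sqrt(n): sqrt(2π·62n) / sqrt(n) = sqrt(2π·62) · n^((1−1)/2), so the limit is sqrt(2π·62).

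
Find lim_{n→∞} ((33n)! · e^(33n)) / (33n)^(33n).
lim = ∞

Stirling: (33n)! ~ sqrt(2π·33n) · (33n/e)^(33n). Hence
  (33n)! · e^(33n) / (33n)^(33n) ~ sqrt(2π·33n) = sqrt(2π·33) · sqrt(n) → ∞.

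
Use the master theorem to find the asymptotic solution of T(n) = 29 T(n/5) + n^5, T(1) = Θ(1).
T(n) = Θ(n^5)

log_5 29 ≈ 2.092. f(n) = n^5 dominates n^(log_5 29) since 5 > 2.092, and the regularity condition a·f(n/b) = 29·(n/5)^5 = (29/3125)·n^5 ≤ c·f(n) holds with c = 29/3125 ≈ 0.00928 < 1. So this is Case 3: T(n) = Θ(f(n)) = Θ(n^5).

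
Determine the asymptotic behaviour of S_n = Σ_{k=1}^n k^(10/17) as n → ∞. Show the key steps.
S_n ~ (17/27) · n^(27/17)

Integral comparison: Σ_{k=1}^n k^(10/17) = ∫_0^n x^(10/17) dx + O(n^(10/17)). The integral is n^(1 + 10/17) / (1 + 10/17) = n^((10+17)/17) / ((10+17)/17) = (17/27) · n^(27/17).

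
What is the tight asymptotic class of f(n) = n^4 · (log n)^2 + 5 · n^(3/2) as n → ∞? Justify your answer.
f(n) ∈ Θ(n^4 · (log n)^2)

Compare the terms by growth order. For large n, n^a · (log n)^b dominates n^a' · (log n)^b' iff a > a', or (a = a' and b > b'). Ranking the 2 terms shows the dominant one is n^4 · (log n)^2. Hence f(n) ∈ Θ(n^4 · (log n)^2).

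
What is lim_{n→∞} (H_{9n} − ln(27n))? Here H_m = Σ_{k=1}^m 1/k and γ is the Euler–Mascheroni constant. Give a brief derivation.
lim = −ln 3 + γ

By Euler-Maclaurin, H_m = ln m + γ + O(1/m). So
  H_{9n} − ln(27n) = ln(9n) + γ − ln(27n) + O(1/n)
                       = ln(9/27) + γ + O(1/n).
Hence the limit is ln(9/27) + γ (= −ln 3).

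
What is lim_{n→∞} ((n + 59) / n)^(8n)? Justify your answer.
lim = e^472

Rewrite as (1 + 59/n)^(8n). By the standard limit (1 + x/n)^n → e^x, we have (1 + 59/n)^n → e^59, and raising to the 8th power gives e^472.
More precisely, ln[(1 + 59/n)^(8n)] = 8n · ln(1 + 59/n) = 8n · (59/n + O(1/n^2)) = 472 + O(1/n) → 472.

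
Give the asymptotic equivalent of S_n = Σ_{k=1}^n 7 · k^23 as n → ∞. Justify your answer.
S_n ~ 7 · n^24 / 24

By integral comparison (Euler-Maclaurin), Σ_{k=1}^n 7 · k^23 = 7 · ∫_0^n x^23 dx + O(n^23) = 7 · n^24/24 + O(n^23). (Equivalently, Faulhaber's formula gives the same leading term.)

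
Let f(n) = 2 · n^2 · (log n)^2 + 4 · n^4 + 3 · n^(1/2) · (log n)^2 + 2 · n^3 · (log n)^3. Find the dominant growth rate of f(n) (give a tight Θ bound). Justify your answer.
f(n) ∈ Θ(n^4)

Compare the terms by growth order. For large n, n^a · (log n)^b dominates n^a' · (log n)^b' iff a > a', or (a = a' and b > b'). Ranking the 4 terms shows the dominant one is 4 · n^4. Hence f(n) ∈ Θ(n^4).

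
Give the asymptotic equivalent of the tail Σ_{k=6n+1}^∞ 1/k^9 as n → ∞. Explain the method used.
Σ_{k>6n} 1/k^9 ~ 1/(8 · (6n)^8)

Compare to the integral: ∫_{6n}^∞ x^(−9) dx = [−x^(−8)/8]_{6n}^∞ = 1/((9−1)·(6n)^8). Euler-Maclaurin then gives
  Σ_{k>6n} 1/k^9 = ∫_{6n}^∞ dx/x^9 − 1/(2·(6n)^9) + O(1/(6n)^10).
(Equivalently this is ζ(9) − Σ_{k≤6n} 1/k^9.)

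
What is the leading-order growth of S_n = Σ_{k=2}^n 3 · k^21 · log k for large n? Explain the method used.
S_n ~ 3 · n^22 log n / 22 − 3 · n^22 / 484

By integral comparison, S_n = ∫_1^n 3 · x^21 · log x dx + O(n^21 · log n). For the integral, ∫ x^21 log x dx = n^22 log n / 22 − n^22/484 (integration by parts). Hence S_n ~ 3 · n^22 log n / 22 − 3 · n^22 / 484.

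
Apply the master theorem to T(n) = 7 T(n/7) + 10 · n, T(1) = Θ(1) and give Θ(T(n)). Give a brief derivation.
T(n) = Θ(n log n)

log_7 7 = 1, and f(n) = 10 · n = Θ(n^(log_7 7)). This is Case 2 of the master theorem: T(n) = Θ(f(n) · log n) = Θ(n log n).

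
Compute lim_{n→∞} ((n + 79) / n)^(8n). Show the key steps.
lim = e^632

Rewrite as (1 + 79/n)^(8n). By the standard limit (1 + x/n)^n → e^x, we have (1 + 79/n)^n → e^79, and raising to the 8th power gives e^632.
More precisely, ln[(1 + 79/n)^(8n)] = 8n · ln(1 + 79/n) = 8n · (79/n + O(1/n^2)) = 632 + O(1/n) → 632.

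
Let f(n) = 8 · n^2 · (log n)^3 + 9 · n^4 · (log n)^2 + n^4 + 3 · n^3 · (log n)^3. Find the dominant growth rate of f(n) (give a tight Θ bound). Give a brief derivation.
f(n) ∈ Θ(n^4 · (log n)^2)

Compare the terms by growth order. For large n, n^a · (log n)^b dominates n^a' · (log n)^b' iff a > a', or (a = a' and b > b'). Ranking the 4 terms shows the dominant one is 9 · n^4 · (log n)^2. Hence f(n) ∈ Θ(n^4 · (log n)^2).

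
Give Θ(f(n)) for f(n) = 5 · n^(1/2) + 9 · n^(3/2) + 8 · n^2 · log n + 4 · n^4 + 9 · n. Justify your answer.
f(n) ∈ Θ(n^4)

Compare the terms by growth order. For large n, n^a · (log n)^b dominates n^a' · (log n)^b' iff a > a', or (a = a' and b > b'). Ranking the 5 terms shows the dominant one is 4 · n^4. Hence f(n) ∈ Θ(n^4).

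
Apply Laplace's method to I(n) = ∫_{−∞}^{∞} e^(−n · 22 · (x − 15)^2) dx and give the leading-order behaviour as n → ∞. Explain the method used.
I(n) = sqrt(π/(22n))

Here φ(x) = 22 · (x − 15)^2 has its unique minimum at x* = 15 with φ(x*) = 0 and φ''(x*) = 44. Laplace's method gives
  I(n) ~ e^(−n φ(x*)) · sqrt(2π / (n · φ''(x*))) = sqrt(2π / (44n)) = sqrt(π/(22n)).
This is exact: substituting u = (x − 15)·sqrt(22n) gives I(n) = (1/sqrt(22n)) ∫_{−∞}^{∞} e^(−u^2) du = sqrt(π/(22n)).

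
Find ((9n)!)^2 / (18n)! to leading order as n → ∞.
((9n)!)^2/(18n)! ~ ((2π·9n)^(1/2) / sqrt(2)) · 2^(−2·9n)  →  0

Write N = 9n. Stirling: N! ~ sqrt(2π N)(N/e)^N and (2N)! ~ sqrt(2π·2N)·(2N/e)^(2N).
  (N!)^2/(2N)! ~ (2π N)^(2/2) (N/e)^(2N) / [sqrt(2π·2N) (2N/e)^(2N)]
     = (2π N)^(2/2) / sqrt(2π·2N) · (N/(2N))^(2N)
     = (2π N)^((2−1)/2) / sqrt(2) · 2^(−2N).
Since 2^2 > 1, the factor 2^(−2N) decays exponentially, so the ratio → 0. Substituting N = 9n gives the stated form.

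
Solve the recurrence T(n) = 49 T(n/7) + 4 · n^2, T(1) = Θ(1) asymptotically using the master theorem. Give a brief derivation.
T(n) = Θ(n^2 log n)

log_7 49 = 2, and f(n) = 4 · n^2 = Θ(n^(log_7 49)). This is Case 2 of the master theorem: T(n) = Θ(f(n) · log n) = Θ(n^2 log n).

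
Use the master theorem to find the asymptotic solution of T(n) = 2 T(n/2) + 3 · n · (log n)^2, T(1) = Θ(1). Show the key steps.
T(n) = Θ(n · (log n)^3)

Here log_2 2 = 1 and f(n) = 3 · n · (log n)^2 = Θ(n^(log_2 2) · (log n)^2). This is the extended Case 2 of the master theorem (f matches the critical exponent up to log factors), giving T(n) = Θ(n^(log_2 2) · (log n)^(2+1)) = Θ(n · (log n)^3).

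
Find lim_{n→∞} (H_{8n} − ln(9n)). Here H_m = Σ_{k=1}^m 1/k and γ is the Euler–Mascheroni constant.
lim = ln(8/9) + γ

By Euler-Maclaurin, H_m = ln m + γ + O(1/m). So
  H_{8n} − ln(9n) = ln(8n) + γ − ln(9n) + O(1/n)
                       = ln(8/9) + γ + O(1/n).
Hence the limit is ln(8/9) + γ.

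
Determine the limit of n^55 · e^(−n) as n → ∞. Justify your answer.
lim = 0

Exponentials with base > 1 dominate every fixed polynomial: for any fixed c, n^c / e^n → 0 as n → ∞ (e.g. by the ratio test, or since e^n grows faster than any power of n). Hence n^55 · e^(−n) = n^55 / e^n → 0.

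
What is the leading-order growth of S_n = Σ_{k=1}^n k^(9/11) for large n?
S_n ~ (11/20) · n^(20/11)

Integral comparison: Σ_{k=1}^n k^(9/11) = ∫_0^n x^(9/11) dx + O(n^(9/11)). The integral is n^(1 + 9/11) / (1 + 9/11) = n^((9+11)/11) / ((9+11)/11) = (11/20) · n^(20/11).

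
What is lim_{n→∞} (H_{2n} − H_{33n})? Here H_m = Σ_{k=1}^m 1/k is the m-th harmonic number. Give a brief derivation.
lim = ln(2/33)

Euler-Maclaurin gives H_m = ln m + γ + 1/(2m) + O(1/m^2). The γ and O(1/m) terms cancel in the difference:
  H_{2n} − H_{33n} = ln(2n) − ln(33n) + O(1/n) = ln(2/33) + O(1/n).
Hence the limit is ln(2/33).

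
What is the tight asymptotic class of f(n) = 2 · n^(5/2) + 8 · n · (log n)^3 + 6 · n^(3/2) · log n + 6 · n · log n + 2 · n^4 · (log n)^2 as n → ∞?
f(n) ∈ Θ(n^4 · (log n)^2)

Compare the terms by growth order. For large n, n^a · (log n)^b dominates n^a' · (log n)^b' iff a > a', or (a = a' and b > b'). Ranking the 5 terms shows the dominant one is 2 · n^4 · (log n)^2. Hence f(n) ∈ Θ(n^4 · (log n)^2).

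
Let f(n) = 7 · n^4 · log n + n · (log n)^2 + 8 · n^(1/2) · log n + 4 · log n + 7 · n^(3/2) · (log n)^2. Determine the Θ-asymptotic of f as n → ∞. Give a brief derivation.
f(n) ∈ Θ(n^4 · log n)

Compare the terms by growth order. For large n, n^a · (log n)^b dominates n^a' · (log n)^b' iff a > a', or (a = a' and b > b'). Ranking the 5 terms shows the dominant one is 7 · n^4 · log n. Hence f(n) ∈ Θ(n^4 · log n).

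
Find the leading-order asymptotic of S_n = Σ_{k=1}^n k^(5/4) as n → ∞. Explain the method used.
S_n ~ (4/9) · n^(9/4)

Integral comparison: Σ_{k=1}^n k^(5/4) = ∫_0^n x^(5/4) dx + O(n^(5/4)). The integral is n^(1 + 5/4) / (1 + 5/4) = n^((5+4)/4) / ((5+4)/4) = (4/9) · n^(9/4).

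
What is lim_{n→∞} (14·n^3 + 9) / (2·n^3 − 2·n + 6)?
lim = 14/2 = 7

For large n the leading n^3 terms dominate both numerator and denominator. Dividing top and bottom by n^3, every other term tends to 0, leaving 14/2 = 7.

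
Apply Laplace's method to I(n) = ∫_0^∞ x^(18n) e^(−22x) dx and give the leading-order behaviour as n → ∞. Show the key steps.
I(n) ~ (sqrt(2π·18n) / 22) · (18n/(22e))^(18n)

Write the integrand as exp(18n ln x − 22x) and set f(x) = 18n ln x − 22x. Then f'(x) = 18n/x − 22 = 0 at x* = 18n/22, and f''(x*) = −18n/x*^2 = −22^2/(18n). Laplace's method (interior maximum) gives
  I(n) ~ e^(f(x*)) · sqrt(2π / |f''(x*)|)
        = exp(18n ln(18n/22) − 18n) · sqrt(2π · 18n / 22^2)
        = (18n/22)^(18n) e^(−18n) · sqrt(2π·18n) / 22
        = (sqrt(2π·18n) / 22) · (18n/(22e))^(18n).
This matches Γ(18n+1)/22^(18n+1) with Stirling applied to Γ.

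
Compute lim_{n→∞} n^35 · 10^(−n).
lim = 0

Exponentials with base > 1 dominate every fixed polynomial: for any fixed c, n^c / 10^n → 0 as n → ∞ (e.g. by the ratio test, or by writing 10^n = e^(n ln 10) and noting e^(n ln 10) / n^c → ∞). Hence n^35 · 10^(−n) = n^35 / 10^n → 0.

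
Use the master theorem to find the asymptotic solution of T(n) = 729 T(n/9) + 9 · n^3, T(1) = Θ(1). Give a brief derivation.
T(n) = Θ(n^3 log n)

log_9 729 = 3, and f(n) = 9 · n^3 = Θ(n^(log_9 729)). This is Case 2 of the master theorem: T(n) = Θ(f(n) · log n) = Θ(n^3 log n).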